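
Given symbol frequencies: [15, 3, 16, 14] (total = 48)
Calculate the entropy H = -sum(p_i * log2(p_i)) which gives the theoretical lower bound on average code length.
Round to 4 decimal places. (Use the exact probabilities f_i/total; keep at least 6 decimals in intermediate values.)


Per-symbol terms -p_i * log2(p_i) with p_i = f_i/48:
  p = 15/48 = 0.312500: log2(p) = -1.678072, -p*log2(p) = 0.524397
  p = 3/48 = 0.062500: log2(p) = -4.000000, -p*log2(p) = 0.250000
  p = 16/48 = 0.333333: log2(p) = -1.584963, -p*log2(p) = 0.528321
  p = 14/48 = 0.291667: log2(p) = -1.777608, -p*log2(p) = 0.518469
H = 0.524397 + 0.250000 + 0.528321 + 0.518469 = 1.821187

H = 1.8212 bits/symbol


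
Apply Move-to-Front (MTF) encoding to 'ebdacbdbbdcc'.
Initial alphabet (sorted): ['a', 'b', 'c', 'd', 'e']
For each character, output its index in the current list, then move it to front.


MTF encoding:
'e': index 4 in ['a', 'b', 'c', 'd', 'e'] -> ['e', 'a', 'b', 'c', 'd']
'b': index 2 in ['e', 'a', 'b', 'c', 'd'] -> ['b', 'e', 'a', 'c', 'd']
'd': index 4 in ['b', 'e', 'a', 'c', 'd'] -> ['d', 'b', 'e', 'a', 'c']
'a': index 3 in ['d', 'b', 'e', 'a', 'c'] -> ['a', 'd', 'b', 'e', 'c']
'c': index 4 in ['a', 'd', 'b', 'e', 'c'] -> ['c', 'a', 'd', 'b', 'e']
'b': index 3 in ['c', 'a', 'd', 'b', 'e'] -> ['b', 'c', 'a', 'd', 'e']
'd': index 3 in ['b', 'c', 'a', 'd', 'e'] -> ['d', 'b', 'c', 'a', 'e']
'b': index 1 in ['d', 'b', 'c', 'a', 'e'] -> ['b', 'd', 'c', 'a', 'e']
'b': index 0 in ['b', 'd', 'c', 'a', 'e'] -> ['b', 'd', 'c', 'a', 'e']
'd': index 1 in ['b', 'd', 'c', 'a', 'e'] -> ['d', 'b', 'c', 'a', 'e']
'c': index 2 in ['d', 'b', 'c', 'a', 'e'] -> ['c', 'd', 'b', 'a', 'e']
'c': index 0 in ['c', 'd', 'b', 'a', 'e'] -> ['c', 'd', 'b', 'a', 'e']


Output: [4, 2, 4, 3, 4, 3, 3, 1, 0, 1, 2, 0]


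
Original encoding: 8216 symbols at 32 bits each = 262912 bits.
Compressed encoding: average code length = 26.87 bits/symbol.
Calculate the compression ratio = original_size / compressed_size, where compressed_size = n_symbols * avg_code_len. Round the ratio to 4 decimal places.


original_size = n_symbols * orig_bits = 8216 * 32 = 262912 bits
compressed_size = n_symbols * avg_code_len = 8216 * 26.87 = 220763.92 bits
ratio = original_size / compressed_size = 262912 / 220763.92 = 1.1909

Compression ratio = 1.1909


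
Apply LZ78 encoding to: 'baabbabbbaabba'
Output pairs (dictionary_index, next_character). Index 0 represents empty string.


LZ78 encoding steps:
Dictionary: {0: ''}
Step 1: w='' (idx 0), next='b' -> output (0, 'b'), add 'b' as idx 1
Step 2: w='' (idx 0), next='a' -> output (0, 'a'), add 'a' as idx 2
Step 3: w='a' (idx 2), next='b' -> output (2, 'b'), add 'ab' as idx 3
Step 4: w='b' (idx 1), next='a' -> output (1, 'a'), add 'ba' as idx 4
Step 5: w='b' (idx 1), next='b' -> output (1, 'b'), add 'bb' as idx 5
Step 6: w='ba' (idx 4), next='a' -> output (4, 'a'), add 'baa' as idx 6
Step 7: w='bb' (idx 5), next='a' -> output (5, 'a'), add 'bba' as idx 7


Encoded: [(0, 'b'), (0, 'a'), (2, 'b'), (1, 'a'), (1, 'b'), (4, 'a'), (5, 'a')]


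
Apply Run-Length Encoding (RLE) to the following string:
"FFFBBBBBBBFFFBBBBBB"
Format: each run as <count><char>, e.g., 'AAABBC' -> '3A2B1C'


Scanning runs left to right:
  i=0: run of 'F' x 3 -> '3F'
  i=3: run of 'B' x 7 -> '7B'
  i=10: run of 'F' x 3 -> '3F'
  i=13: run of 'B' x 6 -> '6B'

RLE = 3F7B3F6B


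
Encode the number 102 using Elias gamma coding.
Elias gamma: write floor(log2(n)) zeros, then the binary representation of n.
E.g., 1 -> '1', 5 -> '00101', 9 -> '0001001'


num_bits = floor(log2(102)) + 1 = 7
leading_zeros = num_bits - 1 = 6
binary(102) = 1100110

Elias gamma(102) = '000000' + '1100110' = 0000001100110 (13 bits)


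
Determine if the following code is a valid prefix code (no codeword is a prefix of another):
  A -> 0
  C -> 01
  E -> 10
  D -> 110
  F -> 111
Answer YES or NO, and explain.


Checking each pair (does one codeword prefix another?):
  A='0' vs C='01': prefix -- VIOLATION

NO -- this is NOT a valid prefix code. A (0) is a prefix of C (01).


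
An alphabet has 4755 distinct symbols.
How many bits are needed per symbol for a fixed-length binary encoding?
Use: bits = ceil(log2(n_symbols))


log2(4755) = 12.2152
Bracket: 2^12 = 4096 < 4755 <= 2^13 = 8192
So ceil(log2(4755)) = 13

bits = ceil(log2(4755)) = ceil(12.2152) = 13 bits


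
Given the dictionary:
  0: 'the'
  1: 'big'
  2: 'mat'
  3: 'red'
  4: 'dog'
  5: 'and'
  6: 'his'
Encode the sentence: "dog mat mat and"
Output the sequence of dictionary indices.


Look up each word in the dictionary:
  'dog' -> 4
  'mat' -> 2
  'mat' -> 2
  'and' -> 5

Encoded: [4, 2, 2, 5]


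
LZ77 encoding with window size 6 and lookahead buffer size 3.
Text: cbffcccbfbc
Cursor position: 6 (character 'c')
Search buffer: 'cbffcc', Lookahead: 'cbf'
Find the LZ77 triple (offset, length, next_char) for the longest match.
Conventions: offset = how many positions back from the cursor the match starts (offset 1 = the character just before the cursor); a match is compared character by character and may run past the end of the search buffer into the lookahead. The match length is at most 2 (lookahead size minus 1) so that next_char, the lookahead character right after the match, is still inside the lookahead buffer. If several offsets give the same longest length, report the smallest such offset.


Try each offset into the search buffer:
  offset=1 (pos 5, char 'c'): match length 1
  offset=2 (pos 4, char 'c'): match length 1
  offset=3 (pos 3, char 'f'): match length 0
  offset=4 (pos 2, char 'f'): match length 0
  offset=5 (pos 1, char 'b'): match length 0
  offset=6 (pos 0, char 'c'): match length 2
Longest match has length 2 at offset 6.
next_char = character at position 6 + 2 = 8 -> 'f'

Best match: offset=6, length=2 (matching 'cb' starting at position 0)
LZ77 triple: (6, 2, 'f')


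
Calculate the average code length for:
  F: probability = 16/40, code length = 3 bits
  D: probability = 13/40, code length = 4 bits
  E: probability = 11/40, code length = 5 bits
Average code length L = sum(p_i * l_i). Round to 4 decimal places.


Weighted contributions p_i * l_i:
  F: (16/40) * 3 = 48/40
  D: (13/40) * 4 = 52/40
  E: (11/40) * 5 = 55/40
Sum = (48 + 52 + 55)/40 = 155/40

L = 155/40 = 3.8750 bits/symbol


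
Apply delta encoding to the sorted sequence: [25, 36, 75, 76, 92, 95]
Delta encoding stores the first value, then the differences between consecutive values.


First value: 25
Deltas:
  36 - 25 = 11
  75 - 36 = 39
  76 - 75 = 1
  92 - 76 = 16
  95 - 92 = 3


Delta encoded: [25, 11, 39, 1, 16, 3]


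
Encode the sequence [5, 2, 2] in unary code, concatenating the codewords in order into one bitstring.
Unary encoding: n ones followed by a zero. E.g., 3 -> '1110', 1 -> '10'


Encode each number as n ones followed by a terminating 0:
  5 -> 111110 (6 bits)
  2 -> 110 (3 bits)
  2 -> 110 (3 bits)
Total length = 6 + 3 + 3 = 12 bits.

Unary([5, 2, 2]) = 111110110110 (12 bits)


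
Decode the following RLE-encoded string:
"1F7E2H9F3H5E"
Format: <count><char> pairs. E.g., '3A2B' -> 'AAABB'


Expanding each <count><char> pair:
  1F -> 'F'
  7E -> 'EEEEEEE'
  2H -> 'HH'
  9F -> 'FFFFFFFFF'
  3H -> 'HHH'
  5E -> 'EEEEE'

Decoded = FEEEEEEEHHFFFFFFFFFHHHEEEEE


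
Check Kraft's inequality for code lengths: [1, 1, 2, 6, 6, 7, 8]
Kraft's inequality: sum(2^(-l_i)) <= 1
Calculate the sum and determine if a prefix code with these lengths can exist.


Sum = 2^(-1) + 2^(-1) + 2^(-2) + 2^(-6) + 2^(-6) + 2^(-7) + 2^(-8)
    = 0.5 + 0.5 + 0.25 + 0.015625 + 0.015625 + 0.0078125 + 0.00390625
    = 331/256 = 1.29296875
Since 1.29296875 > 1, Kraft's inequality is NOT satisfied.
A prefix code with these lengths CANNOT exist.

Kraft sum = 1.29296875. Not satisfied.


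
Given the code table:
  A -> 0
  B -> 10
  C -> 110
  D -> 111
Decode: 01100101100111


Decoding:
0 -> A
110 -> C
0 -> A
10 -> B
110 -> C
0 -> A
111 -> D


Result: ACABCAD


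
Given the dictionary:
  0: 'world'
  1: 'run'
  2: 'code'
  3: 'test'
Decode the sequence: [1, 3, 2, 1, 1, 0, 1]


Look up each index in the dictionary:
  1 -> 'run'
  3 -> 'test'
  2 -> 'code'
  1 -> 'run'
  1 -> 'run'
  0 -> 'world'
  1 -> 'run'

Decoded: "run test code run run world run"


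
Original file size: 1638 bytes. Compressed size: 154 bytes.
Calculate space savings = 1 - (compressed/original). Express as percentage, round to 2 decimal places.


ratio = compressed/original = 154/1638 = 0.094017
savings = 1 - ratio = 1 - 0.094017 = 0.905983
as a percentage: 0.905983 * 100 = 90.6%

Space savings = 1 - 154/1638 = 90.6%


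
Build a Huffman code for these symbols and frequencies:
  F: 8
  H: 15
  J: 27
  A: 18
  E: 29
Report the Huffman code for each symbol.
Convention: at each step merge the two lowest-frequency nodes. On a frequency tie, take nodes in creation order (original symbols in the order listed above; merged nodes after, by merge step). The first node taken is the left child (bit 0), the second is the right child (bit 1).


Huffman tree construction:
Step 1: Merge F(8) + H(15) = 23
Step 2: Merge A(18) + (F+H)(23) = 41
Step 3: Merge J(27) + E(29) = 56
Step 4: Merge (A+(F+H))(41) + (J+E)(56) = 97
Read each symbol's code off the tree from the root (left child = 0, right child = 1).

Codes:
  F: 010 (length 3)
  H: 011 (length 3)
  J: 10 (length 2)
  A: 00 (length 2)
  E: 11 (length 2)
Average code length: 217/97 = 2.2371 bits/symbol


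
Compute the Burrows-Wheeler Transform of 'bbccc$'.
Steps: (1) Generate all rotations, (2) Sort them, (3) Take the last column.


Rotations (sorted):
  0: $bbccc -> last char: c
  1: bbccc$ -> last char: $
  2: bccc$b -> last char: b
  3: c$bbcc -> last char: c
  4: cc$bbc -> last char: c
  5: ccc$bb -> last char: b


BWT = c$bccb


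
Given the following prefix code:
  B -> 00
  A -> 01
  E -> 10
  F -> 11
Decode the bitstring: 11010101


Decoding step by step:
Bits 11 -> F
Bits 01 -> A
Bits 01 -> A
Bits 01 -> A


Decoded message: FAAA


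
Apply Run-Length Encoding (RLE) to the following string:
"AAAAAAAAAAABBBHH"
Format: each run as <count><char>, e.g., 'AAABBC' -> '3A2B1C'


Scanning runs left to right:
  i=0: run of 'A' x 11 -> '11A'
  i=11: run of 'B' x 3 -> '3B'
  i=14: run of 'H' x 2 -> '2H'

RLE = 11A3B2H


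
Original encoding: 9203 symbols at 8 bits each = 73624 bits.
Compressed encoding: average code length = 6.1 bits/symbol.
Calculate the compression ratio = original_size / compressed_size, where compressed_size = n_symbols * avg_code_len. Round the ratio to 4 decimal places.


original_size = n_symbols * orig_bits = 9203 * 8 = 73624 bits
compressed_size = n_symbols * avg_code_len = 9203 * 6.1 = 56138.3 bits
ratio = original_size / compressed_size = 73624 / 56138.3 = 1.3115

Compression ratio = 1.3115


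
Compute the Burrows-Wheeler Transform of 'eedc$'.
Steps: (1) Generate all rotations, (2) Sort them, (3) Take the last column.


Rotations (sorted):
  0: $eedc -> last char: c
  1: c$eed -> last char: d
  2: dc$ee -> last char: e
  3: edc$e -> last char: e
  4: eedc$ -> last char: $


BWT = cdee$


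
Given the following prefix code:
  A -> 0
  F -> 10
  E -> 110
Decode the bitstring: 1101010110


Decoding step by step:
Bits 110 -> E
Bits 10 -> F
Bits 10 -> F
Bits 110 -> E


Decoded message: EFFE


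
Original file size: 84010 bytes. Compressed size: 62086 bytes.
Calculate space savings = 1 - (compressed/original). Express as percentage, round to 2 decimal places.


ratio = compressed/original = 62086/84010 = 0.739031
savings = 1 - ratio = 1 - 0.739031 = 0.260969
as a percentage: 0.260969 * 100 = 26.1%

Space savings = 1 - 62086/84010 = 26.1%


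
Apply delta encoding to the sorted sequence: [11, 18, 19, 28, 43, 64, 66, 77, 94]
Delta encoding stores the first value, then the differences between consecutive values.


First value: 11
Deltas:
  18 - 11 = 7
  19 - 18 = 1
  28 - 19 = 9
  43 - 28 = 15
  64 - 43 = 21
  66 - 64 = 2
  77 - 66 = 11
  94 - 77 = 17


Delta encoded: [11, 7, 1, 9, 15, 21, 2, 11, 17]


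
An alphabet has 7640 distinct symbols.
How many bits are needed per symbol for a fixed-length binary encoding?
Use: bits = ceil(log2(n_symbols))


log2(7640) = 12.8994
Bracket: 2^12 = 4096 < 7640 <= 2^13 = 8192
So ceil(log2(7640)) = 13

bits = ceil(log2(7640)) = ceil(12.8994) = 13 bits


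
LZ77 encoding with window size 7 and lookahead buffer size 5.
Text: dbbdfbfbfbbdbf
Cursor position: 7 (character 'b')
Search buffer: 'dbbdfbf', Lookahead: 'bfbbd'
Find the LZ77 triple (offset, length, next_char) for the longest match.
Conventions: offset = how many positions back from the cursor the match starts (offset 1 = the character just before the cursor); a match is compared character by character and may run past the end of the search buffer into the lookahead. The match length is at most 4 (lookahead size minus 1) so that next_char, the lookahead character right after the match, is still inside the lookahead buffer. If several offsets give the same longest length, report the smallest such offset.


Try each offset into the search buffer:
  offset=1 (pos 6, char 'f'): match length 0
  offset=2 (pos 5, char 'b'): match length 3
  offset=3 (pos 4, char 'f'): match length 0
  offset=4 (pos 3, char 'd'): match length 0
  offset=5 (pos 2, char 'b'): match length 1
  offset=6 (pos 1, char 'b'): match length 1
  offset=7 (pos 0, char 'd'): match length 0
Longest match has length 3 at offset 2.
next_char = character at position 7 + 3 = 10 -> 'b'

Best match: offset=2, length=3 (matching 'bfb' starting at position 5)
LZ77 triple: (2, 3, 'b')


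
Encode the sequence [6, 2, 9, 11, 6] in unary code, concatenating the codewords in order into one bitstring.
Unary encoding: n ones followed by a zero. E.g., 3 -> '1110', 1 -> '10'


Encode each number as n ones followed by a terminating 0:
  6 -> 1111110 (7 bits)
  2 -> 110 (3 bits)
  9 -> 1111111110 (10 bits)
  11 -> 111111111110 (12 bits)
  6 -> 1111110 (7 bits)
Total length = 7 + 3 + 10 + 12 + 7 = 39 bits.

Unary([6, 2, 9, 11, 6]) = 111111011011111111101111111111101111110 (39 bits)


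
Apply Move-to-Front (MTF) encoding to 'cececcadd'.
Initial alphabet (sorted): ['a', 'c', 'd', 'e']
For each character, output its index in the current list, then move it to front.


MTF encoding:
'c': index 1 in ['a', 'c', 'd', 'e'] -> ['c', 'a', 'd', 'e']
'e': index 3 in ['c', 'a', 'd', 'e'] -> ['e', 'c', 'a', 'd']
'c': index 1 in ['e', 'c', 'a', 'd'] -> ['c', 'e', 'a', 'd']
'e': index 1 in ['c', 'e', 'a', 'd'] -> ['e', 'c', 'a', 'd']
'c': index 1 in ['e', 'c', 'a', 'd'] -> ['c', 'e', 'a', 'd']
'c': index 0 in ['c', 'e', 'a', 'd'] -> ['c', 'e', 'a', 'd']
'a': index 2 in ['c', 'e', 'a', 'd'] -> ['a', 'c', 'e', 'd']
'd': index 3 in ['a', 'c', 'e', 'd'] -> ['d', 'a', 'c', 'e']
'd': index 0 in ['d', 'a', 'c', 'e'] -> ['d', 'a', 'c', 'e']


Output: [1, 3, 1, 1, 1, 0, 2, 3, 0]


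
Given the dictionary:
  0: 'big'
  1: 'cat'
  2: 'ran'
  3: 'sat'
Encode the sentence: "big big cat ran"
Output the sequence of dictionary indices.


Look up each word in the dictionary:
  'big' -> 0
  'big' -> 0
  'cat' -> 1
  'ran' -> 2

Encoded: [0, 0, 1, 2]


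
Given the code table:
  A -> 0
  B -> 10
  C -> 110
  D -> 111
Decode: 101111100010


Decoding:
10 -> B
111 -> D
110 -> C
0 -> A
0 -> A
10 -> B


Result: BDCAAB


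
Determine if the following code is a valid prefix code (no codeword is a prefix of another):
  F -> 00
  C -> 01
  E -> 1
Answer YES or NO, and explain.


Checking each pair (does one codeword prefix another?):
  F='00' vs C='01': no prefix
  F='00' vs E='1': no prefix
  C='01' vs F='00': no prefix
  C='01' vs E='1': no prefix
  E='1' vs F='00': no prefix
  E='1' vs C='01': no prefix
No violation found over all pairs.

YES -- this is a valid prefix code. No codeword is a prefix of any other codeword.


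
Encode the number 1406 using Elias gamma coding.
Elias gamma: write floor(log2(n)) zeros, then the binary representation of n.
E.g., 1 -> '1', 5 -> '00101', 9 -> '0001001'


num_bits = floor(log2(1406)) + 1 = 11
leading_zeros = num_bits - 1 = 10
binary(1406) = 10101111110

Elias gamma(1406) = '0000000000' + '10101111110' = 000000000010101111110 (21 bits)


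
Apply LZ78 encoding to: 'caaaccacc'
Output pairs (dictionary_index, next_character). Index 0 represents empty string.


LZ78 encoding steps:
Dictionary: {0: ''}
Step 1: w='' (idx 0), next='c' -> output (0, 'c'), add 'c' as idx 1
Step 2: w='' (idx 0), next='a' -> output (0, 'a'), add 'a' as idx 2
Step 3: w='a' (idx 2), next='a' -> output (2, 'a'), add 'aa' as idx 3
Step 4: w='c' (idx 1), next='c' -> output (1, 'c'), add 'cc' as idx 4
Step 5: w='a' (idx 2), next='c' -> output (2, 'c'), add 'ac' as idx 5
Step 6: w='c' (idx 1), end of input -> output (1, '')


Encoded: [(0, 'c'), (0, 'a'), (2, 'a'), (1, 'c'), (2, 'c'), (1, '')]


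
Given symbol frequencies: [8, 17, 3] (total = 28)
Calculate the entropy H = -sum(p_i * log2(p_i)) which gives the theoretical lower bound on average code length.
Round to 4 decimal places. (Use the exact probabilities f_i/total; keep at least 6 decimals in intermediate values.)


Per-symbol terms -p_i * log2(p_i) with p_i = f_i/28:
  p = 8/28 = 0.285714: log2(p) = -1.807355, -p*log2(p) = 0.516387
  p = 17/28 = 0.607143: log2(p) = -0.719892, -p*log2(p) = 0.437077
  p = 3/28 = 0.107143: log2(p) = -3.222392, -p*log2(p) = 0.345256
H = 0.516387 + 0.437077 + 0.345256 = 1.298720

H = 1.2987 bits/symbol


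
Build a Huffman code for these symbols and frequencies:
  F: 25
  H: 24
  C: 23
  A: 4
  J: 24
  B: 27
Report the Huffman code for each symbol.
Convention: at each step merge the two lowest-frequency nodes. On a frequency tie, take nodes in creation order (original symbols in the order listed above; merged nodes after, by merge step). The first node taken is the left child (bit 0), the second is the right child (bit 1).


Huffman tree construction:
Step 1: Merge A(4) + C(23) = 27
Step 2: Merge H(24) + J(24) = 48
Step 3: Merge F(25) + B(27) = 52
Step 4: Merge (A+C)(27) + (H+J)(48) = 75
Step 5: Merge (F+B)(52) + ((A+C)+(H+J))(75) = 127
Read each symbol's code off the tree from the root (left child = 0, right child = 1).

Codes:
  F: 00 (length 2)
  H: 110 (length 3)
  C: 101 (length 3)
  A: 100 (length 3)
  J: 111 (length 3)
  B: 01 (length 2)
Average code length: 329/127 = 2.5906 bits/symbol


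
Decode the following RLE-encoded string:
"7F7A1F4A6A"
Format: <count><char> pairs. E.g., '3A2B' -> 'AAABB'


Expanding each <count><char> pair:
  7F -> 'FFFFFFF'
  7A -> 'AAAAAAA'
  1F -> 'F'
  4A -> 'AAAA'
  6A -> 'AAAAAA'

Decoded = FFFFFFFAAAAAAAFAAAAAAAAAA


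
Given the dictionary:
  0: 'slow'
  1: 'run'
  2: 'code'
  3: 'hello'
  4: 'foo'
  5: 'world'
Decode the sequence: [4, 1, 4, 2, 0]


Look up each index in the dictionary:
  4 -> 'foo'
  1 -> 'run'
  4 -> 'foo'
  2 -> 'code'
  0 -> 'slow'

Decoded: "foo run foo code slow"


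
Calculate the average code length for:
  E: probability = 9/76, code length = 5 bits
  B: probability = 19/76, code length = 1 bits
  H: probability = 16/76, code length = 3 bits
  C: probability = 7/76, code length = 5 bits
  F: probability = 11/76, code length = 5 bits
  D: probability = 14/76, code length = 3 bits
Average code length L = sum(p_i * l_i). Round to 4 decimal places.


Weighted contributions p_i * l_i:
  E: (9/76) * 5 = 45/76
  B: (19/76) * 1 = 19/76
  H: (16/76) * 3 = 48/76
  C: (7/76) * 5 = 35/76
  F: (11/76) * 5 = 55/76
  D: (14/76) * 3 = 42/76
Sum = (45 + 19 + 48 + 35 + 55 + 42)/76 = 244/76

L = 244/76 = 3.2105 bits/symbol


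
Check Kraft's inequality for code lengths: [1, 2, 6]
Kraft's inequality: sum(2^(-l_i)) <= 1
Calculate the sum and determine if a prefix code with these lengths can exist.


Sum = 2^(-1) + 2^(-2) + 2^(-6)
    = 0.5 + 0.25 + 0.015625
    = 49/64 = 0.765625
Since 0.765625 <= 1, Kraft's inequality IS satisfied.
A prefix code with these lengths CAN exist.

Kraft sum = 0.765625. Satisfied.


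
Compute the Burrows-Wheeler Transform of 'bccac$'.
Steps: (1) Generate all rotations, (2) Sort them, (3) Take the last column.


Rotations (sorted):
  0: $bccac -> last char: c
  1: ac$bcc -> last char: c
  2: bccac$ -> last char: $
  3: c$bcca -> last char: a
  4: cac$bc -> last char: c
  5: ccac$b -> last char: b


BWT = cc$acb


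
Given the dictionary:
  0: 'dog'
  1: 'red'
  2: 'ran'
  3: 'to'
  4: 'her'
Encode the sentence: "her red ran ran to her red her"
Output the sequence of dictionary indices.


Look up each word in the dictionary:
  'her' -> 4
  'red' -> 1
  'ran' -> 2
  'ran' -> 2
  'to' -> 3
  'her' -> 4
  'red' -> 1
  'her' -> 4

Encoded: [4, 1, 2, 2, 3, 4, 1, 4]


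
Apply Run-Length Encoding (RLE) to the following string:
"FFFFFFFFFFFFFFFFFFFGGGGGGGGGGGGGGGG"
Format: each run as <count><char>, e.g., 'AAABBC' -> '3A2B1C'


Scanning runs left to right:
  i=0: run of 'F' x 19 -> '19F'
  i=19: run of 'G' x 16 -> '16G'

RLE = 19F16G


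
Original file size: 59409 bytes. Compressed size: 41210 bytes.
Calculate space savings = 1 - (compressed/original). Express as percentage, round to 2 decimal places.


ratio = compressed/original = 41210/59409 = 0.693666
savings = 1 - ratio = 1 - 0.693666 = 0.306334
as a percentage: 0.306334 * 100 = 30.63%

Space savings = 1 - 41210/59409 = 30.63%


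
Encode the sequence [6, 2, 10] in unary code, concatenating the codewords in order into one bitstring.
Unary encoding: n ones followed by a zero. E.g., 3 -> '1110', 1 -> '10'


Encode each number as n ones followed by a terminating 0:
  6 -> 1111110 (7 bits)
  2 -> 110 (3 bits)
  10 -> 11111111110 (11 bits)
Total length = 7 + 3 + 11 = 21 bits.

Unary([6, 2, 10]) = 111111011011111111110 (21 bits)


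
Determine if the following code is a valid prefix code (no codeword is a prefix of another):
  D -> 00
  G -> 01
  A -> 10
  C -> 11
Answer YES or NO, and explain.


Checking each pair (does one codeword prefix another?):
  D='00' vs G='01': no prefix
  D='00' vs A='10': no prefix
  D='00' vs C='11': no prefix
  G='01' vs D='00': no prefix
  G='01' vs A='10': no prefix
  G='01' vs C='11': no prefix
  A='10' vs D='00': no prefix
  A='10' vs G='01': no prefix
  A='10' vs C='11': no prefix
  C='11' vs D='00': no prefix
  C='11' vs G='01': no prefix
  C='11' vs A='10': no prefix
No violation found over all pairs.

YES -- this is a valid prefix code. No codeword is a prefix of any other codeword.


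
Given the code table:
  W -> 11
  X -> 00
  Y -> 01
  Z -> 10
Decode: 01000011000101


Decoding:
01 -> Y
00 -> X
00 -> X
11 -> W
00 -> X
01 -> Y
01 -> Y


Result: YXXWXYY


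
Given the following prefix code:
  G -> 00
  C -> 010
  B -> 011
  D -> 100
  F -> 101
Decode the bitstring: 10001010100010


Decoding step by step:
Bits 100 -> D
Bits 010 -> C
Bits 101 -> F
Bits 00 -> G
Bits 010 -> C


Decoded message: DCFGC


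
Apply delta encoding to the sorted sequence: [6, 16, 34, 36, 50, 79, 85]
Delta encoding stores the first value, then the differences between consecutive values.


First value: 6
Deltas:
  16 - 6 = 10
  34 - 16 = 18
  36 - 34 = 2
  50 - 36 = 14
  79 - 50 = 29
  85 - 79 = 6


Delta encoded: [6, 10, 18, 2, 14, 29, 6]


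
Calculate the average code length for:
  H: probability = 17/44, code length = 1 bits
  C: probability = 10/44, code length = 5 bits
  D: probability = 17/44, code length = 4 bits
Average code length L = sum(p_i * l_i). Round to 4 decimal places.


Weighted contributions p_i * l_i:
  H: (17/44) * 1 = 17/44
  C: (10/44) * 5 = 50/44
  D: (17/44) * 4 = 68/44
Sum = (17 + 50 + 68)/44 = 135/44

L = 135/44 = 3.0682 bits/symbol


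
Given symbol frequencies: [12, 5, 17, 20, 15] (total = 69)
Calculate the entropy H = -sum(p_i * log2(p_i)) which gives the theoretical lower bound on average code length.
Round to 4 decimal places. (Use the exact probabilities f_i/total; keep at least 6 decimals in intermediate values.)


Per-symbol terms -p_i * log2(p_i) with p_i = f_i/69:
  p = 12/69 = 0.173913: log2(p) = -2.523562, -p*log2(p) = 0.438880
  p = 5/69 = 0.072464: log2(p) = -3.786596, -p*log2(p) = 0.274391
  p = 17/69 = 0.246377: log2(p) = -2.021062, -p*log2(p) = 0.497943
  p = 20/69 = 0.289855: log2(p) = -1.786596, -p*log2(p) = 0.517854
  p = 15/69 = 0.217391: log2(p) = -2.201634, -p*log2(p) = 0.478616
H = 0.438880 + 0.274391 + 0.497943 + 0.517854 + 0.478616 = 2.207684

H = 2.2077 bits/symbol


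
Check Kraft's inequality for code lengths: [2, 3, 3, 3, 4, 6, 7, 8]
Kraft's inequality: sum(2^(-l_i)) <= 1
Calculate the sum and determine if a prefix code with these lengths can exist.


Sum = 2^(-2) + 2^(-3) + 2^(-3) + 2^(-3) + 2^(-4) + 2^(-6) + 2^(-7) + 2^(-8)
    = 0.25 + 0.125 + 0.125 + 0.125 + 0.0625 + 0.015625 + 0.0078125 + 0.00390625
    = 183/256 = 0.71484375
Since 0.71484375 <= 1, Kraft's inequality IS satisfied.
A prefix code with these lengths CAN exist.

Kraft sum = 0.71484375. Satisfied.


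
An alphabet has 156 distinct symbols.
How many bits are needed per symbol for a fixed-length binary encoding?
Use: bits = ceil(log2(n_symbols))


log2(156) = 7.2854
Bracket: 2^7 = 128 < 156 <= 2^8 = 256
So ceil(log2(156)) = 8

bits = ceil(log2(156)) = ceil(7.2854) = 8 bits


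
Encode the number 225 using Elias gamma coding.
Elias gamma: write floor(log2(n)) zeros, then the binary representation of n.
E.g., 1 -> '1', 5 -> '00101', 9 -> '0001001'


num_bits = floor(log2(225)) + 1 = 8
leading_zeros = num_bits - 1 = 7
binary(225) = 11100001

Elias gamma(225) = '0000000' + '11100001' = 000000011100001 (15 bits)


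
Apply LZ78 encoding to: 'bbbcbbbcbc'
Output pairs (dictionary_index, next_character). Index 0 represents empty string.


LZ78 encoding steps:
Dictionary: {0: ''}
Step 1: w='' (idx 0), next='b' -> output (0, 'b'), add 'b' as idx 1
Step 2: w='b' (idx 1), next='b' -> output (1, 'b'), add 'bb' as idx 2
Step 3: w='' (idx 0), next='c' -> output (0, 'c'), add 'c' as idx 3
Step 4: w='bb' (idx 2), next='b' -> output (2, 'b'), add 'bbb' as idx 4
Step 5: w='c' (idx 3), next='b' -> output (3, 'b'), add 'cb' as idx 5
Step 6: w='c' (idx 3), end of input -> output (3, '')


Encoded: [(0, 'b'), (1, 'b'), (0, 'c'), (2, 'b'), (3, 'b'), (3, '')]


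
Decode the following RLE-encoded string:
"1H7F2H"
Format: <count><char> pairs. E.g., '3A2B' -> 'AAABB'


Expanding each <count><char> pair:
  1H -> 'H'
  7F -> 'FFFFFFF'
  2H -> 'HH'

Decoded = HFFFFFFFHH


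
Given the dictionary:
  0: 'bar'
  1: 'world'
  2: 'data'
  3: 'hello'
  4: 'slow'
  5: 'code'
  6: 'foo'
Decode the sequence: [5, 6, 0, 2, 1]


Look up each index in the dictionary:
  5 -> 'code'
  6 -> 'foo'
  0 -> 'bar'
  2 -> 'data'
  1 -> 'world'

Decoded: "code foo bar data world"


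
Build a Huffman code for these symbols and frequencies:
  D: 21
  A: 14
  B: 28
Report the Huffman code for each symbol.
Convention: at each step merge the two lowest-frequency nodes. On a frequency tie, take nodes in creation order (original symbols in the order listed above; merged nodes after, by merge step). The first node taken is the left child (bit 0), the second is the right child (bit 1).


Huffman tree construction:
Step 1: Merge A(14) + D(21) = 35
Step 2: Merge B(28) + (A+D)(35) = 63
Read each symbol's code off the tree from the root (left child = 0, right child = 1).

Codes:
  D: 11 (length 2)
  A: 10 (length 2)
  B: 0 (length 1)
Average code length: 98/63 = 1.5556 bits/symbol


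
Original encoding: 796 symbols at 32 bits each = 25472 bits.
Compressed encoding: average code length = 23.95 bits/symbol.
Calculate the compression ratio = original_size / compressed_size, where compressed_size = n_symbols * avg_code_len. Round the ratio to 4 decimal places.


original_size = n_symbols * orig_bits = 796 * 32 = 25472 bits
compressed_size = n_symbols * avg_code_len = 796 * 23.95 = 19064.2 bits
ratio = original_size / compressed_size = 25472 / 19064.2 = 1.3361

Compression ratio = 1.3361


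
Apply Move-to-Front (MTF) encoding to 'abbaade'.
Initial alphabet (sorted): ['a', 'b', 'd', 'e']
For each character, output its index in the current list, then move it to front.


MTF encoding:
'a': index 0 in ['a', 'b', 'd', 'e'] -> ['a', 'b', 'd', 'e']
'b': index 1 in ['a', 'b', 'd', 'e'] -> ['b', 'a', 'd', 'e']
'b': index 0 in ['b', 'a', 'd', 'e'] -> ['b', 'a', 'd', 'e']
'a': index 1 in ['b', 'a', 'd', 'e'] -> ['a', 'b', 'd', 'e']
'a': index 0 in ['a', 'b', 'd', 'e'] -> ['a', 'b', 'd', 'e']
'd': index 2 in ['a', 'b', 'd', 'e'] -> ['d', 'a', 'b', 'e']
'e': index 3 in ['d', 'a', 'b', 'e'] -> ['e', 'd', 'a', 'b']


Output: [0, 1, 0, 1, 0, 2, 3]


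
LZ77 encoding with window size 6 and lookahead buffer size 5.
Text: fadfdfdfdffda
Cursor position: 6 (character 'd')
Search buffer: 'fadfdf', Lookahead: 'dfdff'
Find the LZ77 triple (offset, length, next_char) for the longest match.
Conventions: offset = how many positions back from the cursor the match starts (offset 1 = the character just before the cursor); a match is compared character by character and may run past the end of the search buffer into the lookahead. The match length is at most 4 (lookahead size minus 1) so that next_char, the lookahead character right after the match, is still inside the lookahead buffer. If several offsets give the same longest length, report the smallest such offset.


Try each offset into the search buffer:
  offset=1 (pos 5, char 'f'): match length 0
  offset=2 (pos 4, char 'd'): match length 4
  offset=3 (pos 3, char 'f'): match length 0
  offset=4 (pos 2, char 'd'): match length 4
  offset=5 (pos 1, char 'a'): match length 0
  offset=6 (pos 0, char 'f'): match length 0
Longest match has length 4, found at offsets 2, 4; take the smallest, offset 2.
next_char = character at position 6 + 4 = 10 -> 'f'

Best match: offset=2, length=4 (matching 'dfdf' starting at position 4)
LZ77 triple: (2, 4, 'f')


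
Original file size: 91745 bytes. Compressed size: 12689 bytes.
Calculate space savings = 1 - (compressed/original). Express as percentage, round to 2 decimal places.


ratio = compressed/original = 12689/91745 = 0.138307
savings = 1 - ratio = 1 - 0.138307 = 0.861693
as a percentage: 0.861693 * 100 = 86.17%

Space savings = 1 - 12689/91745 = 86.17%


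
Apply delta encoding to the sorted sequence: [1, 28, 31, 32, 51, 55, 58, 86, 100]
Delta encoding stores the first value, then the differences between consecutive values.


First value: 1
Deltas:
  28 - 1 = 27
  31 - 28 = 3
  32 - 31 = 1
  51 - 32 = 19
  55 - 51 = 4
  58 - 55 = 3
  86 - 58 = 28
  100 - 86 = 14


Delta encoded: [1, 27, 3, 1, 19, 4, 3, 28, 14]


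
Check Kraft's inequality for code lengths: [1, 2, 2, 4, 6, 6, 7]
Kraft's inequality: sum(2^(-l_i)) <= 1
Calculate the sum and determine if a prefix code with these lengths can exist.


Sum = 2^(-1) + 2^(-2) + 2^(-2) + 2^(-4) + 2^(-6) + 2^(-6) + 2^(-7)
    = 0.5 + 0.25 + 0.25 + 0.0625 + 0.015625 + 0.015625 + 0.0078125
    = 141/128 = 1.1015625
Since 1.1015625 > 1, Kraft's inequality is NOT satisfied.
A prefix code with these lengths CANNOT exist.

Kraft sum = 1.1015625. Not satisfied.


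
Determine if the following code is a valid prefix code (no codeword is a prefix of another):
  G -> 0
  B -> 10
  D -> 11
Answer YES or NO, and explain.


Checking each pair (does one codeword prefix another?):
  G='0' vs B='10': no prefix
  G='0' vs D='11': no prefix
  B='10' vs G='0': no prefix
  B='10' vs D='11': no prefix
  D='11' vs G='0': no prefix
  D='11' vs B='10': no prefix
No violation found over all pairs.

YES -- this is a valid prefix code. No codeword is a prefix of any other codeword.


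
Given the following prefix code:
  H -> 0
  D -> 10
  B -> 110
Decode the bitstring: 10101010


Decoding step by step:
Bits 10 -> D
Bits 10 -> D
Bits 10 -> D
Bits 10 -> D


Decoded message: DDDD


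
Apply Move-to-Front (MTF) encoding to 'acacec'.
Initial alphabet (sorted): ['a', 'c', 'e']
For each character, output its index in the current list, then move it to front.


MTF encoding:
'a': index 0 in ['a', 'c', 'e'] -> ['a', 'c', 'e']
'c': index 1 in ['a', 'c', 'e'] -> ['c', 'a', 'e']
'a': index 1 in ['c', 'a', 'e'] -> ['a', 'c', 'e']
'c': index 1 in ['a', 'c', 'e'] -> ['c', 'a', 'e']
'e': index 2 in ['c', 'a', 'e'] -> ['e', 'c', 'a']
'c': index 1 in ['e', 'c', 'a'] -> ['c', 'e', 'a']


Output: [0, 1, 1, 1, 2, 1]


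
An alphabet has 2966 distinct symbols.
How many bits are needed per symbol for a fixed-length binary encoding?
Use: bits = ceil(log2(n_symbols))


log2(2966) = 11.5343
Bracket: 2^11 = 2048 < 2966 <= 2^12 = 4096
So ceil(log2(2966)) = 12

bits = ceil(log2(2966)) = ceil(11.5343) = 12 bits


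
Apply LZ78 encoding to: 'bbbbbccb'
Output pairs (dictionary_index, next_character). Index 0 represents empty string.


LZ78 encoding steps:
Dictionary: {0: ''}
Step 1: w='' (idx 0), next='b' -> output (0, 'b'), add 'b' as idx 1
Step 2: w='b' (idx 1), next='b' -> output (1, 'b'), add 'bb' as idx 2
Step 3: w='bb' (idx 2), next='c' -> output (2, 'c'), add 'bbc' as idx 3
Step 4: w='' (idx 0), next='c' -> output (0, 'c'), add 'c' as idx 4
Step 5: w='b' (idx 1), end of input -> output (1, '')


Encoded: [(0, 'b'), (1, 'b'), (2, 'c'), (0, 'c'), (1, '')]


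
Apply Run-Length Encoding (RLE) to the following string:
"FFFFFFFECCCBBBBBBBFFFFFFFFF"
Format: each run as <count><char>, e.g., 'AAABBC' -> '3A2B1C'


Scanning runs left to right:
  i=0: run of 'F' x 7 -> '7F'
  i=7: run of 'E' x 1 -> '1E'
  i=8: run of 'C' x 3 -> '3C'
  i=11: run of 'B' x 7 -> '7B'
  i=18: run of 'F' x 9 -> '9F'

RLE = 7F1E3C7B9F


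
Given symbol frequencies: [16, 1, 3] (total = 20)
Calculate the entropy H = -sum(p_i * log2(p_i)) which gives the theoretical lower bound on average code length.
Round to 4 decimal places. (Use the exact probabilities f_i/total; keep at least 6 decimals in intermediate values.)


Per-symbol terms -p_i * log2(p_i) with p_i = f_i/20:
  p = 16/20 = 0.800000: log2(p) = -0.321928, -p*log2(p) = 0.257542
  p = 1/20 = 0.050000: log2(p) = -4.321928, -p*log2(p) = 0.216096
  p = 3/20 = 0.150000: log2(p) = -2.736966, -p*log2(p) = 0.410545
H = 0.257542 + 0.216096 + 0.410545 = 0.884183

H = 0.8842 bits/symbol


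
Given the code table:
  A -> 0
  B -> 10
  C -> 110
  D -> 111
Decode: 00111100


Decoding:
0 -> A
0 -> A
111 -> D
10 -> B
0 -> A


Result: AADBA


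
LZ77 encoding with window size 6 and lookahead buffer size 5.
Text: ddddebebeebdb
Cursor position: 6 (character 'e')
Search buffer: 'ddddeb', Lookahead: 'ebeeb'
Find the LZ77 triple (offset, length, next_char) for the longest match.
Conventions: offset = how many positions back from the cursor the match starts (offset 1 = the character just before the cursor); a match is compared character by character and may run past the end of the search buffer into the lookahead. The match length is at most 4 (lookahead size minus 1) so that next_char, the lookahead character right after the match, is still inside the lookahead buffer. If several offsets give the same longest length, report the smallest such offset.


Try each offset into the search buffer:
  offset=1 (pos 5, char 'b'): match length 0
  offset=2 (pos 4, char 'e'): match length 3
  offset=3 (pos 3, char 'd'): match length 0
  offset=4 (pos 2, char 'd'): match length 0
  offset=5 (pos 1, char 'd'): match length 0
  offset=6 (pos 0, char 'd'): match length 0
Longest match has length 3 at offset 2.
next_char = character at position 6 + 3 = 9 -> 'e'

Best match: offset=2, length=3 (matching 'ebe' starting at position 4)
LZ77 triple: (2, 3, 'e')


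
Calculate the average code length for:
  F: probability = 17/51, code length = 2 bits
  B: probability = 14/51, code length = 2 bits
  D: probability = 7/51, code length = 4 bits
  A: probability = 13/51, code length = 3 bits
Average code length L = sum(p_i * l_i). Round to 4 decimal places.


Weighted contributions p_i * l_i:
  F: (17/51) * 2 = 34/51
  B: (14/51) * 2 = 28/51
  D: (7/51) * 4 = 28/51
  A: (13/51) * 3 = 39/51
Sum = (34 + 28 + 28 + 39)/51 = 129/51

L = 129/51 = 2.5294 bits/symbol


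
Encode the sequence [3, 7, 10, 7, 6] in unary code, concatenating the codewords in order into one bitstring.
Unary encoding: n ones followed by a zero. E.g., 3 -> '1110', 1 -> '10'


Encode each number as n ones followed by a terminating 0:
  3 -> 1110 (4 bits)
  7 -> 11111110 (8 bits)
  10 -> 11111111110 (11 bits)
  7 -> 11111110 (8 bits)
  6 -> 1111110 (7 bits)
Total length = 4 + 8 + 11 + 8 + 7 = 38 bits.

Unary([3, 7, 10, 7, 6]) = 11101111111011111111110111111101111110 (38 bits)


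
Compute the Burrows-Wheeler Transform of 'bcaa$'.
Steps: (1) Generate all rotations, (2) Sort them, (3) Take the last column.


Rotations (sorted):
  0: $bcaa -> last char: a
  1: a$bca -> last char: a
  2: aa$bc -> last char: c
  3: bcaa$ -> last char: $
  4: caa$b -> last char: b


BWT = aac$b


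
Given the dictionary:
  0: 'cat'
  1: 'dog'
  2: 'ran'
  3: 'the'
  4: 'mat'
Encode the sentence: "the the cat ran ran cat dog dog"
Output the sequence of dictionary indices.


Look up each word in the dictionary:
  'the' -> 3
  'the' -> 3
  'cat' -> 0
  'ran' -> 2
  'ran' -> 2
  'cat' -> 0
  'dog' -> 1
  'dog' -> 1

Encoded: [3, 3, 0, 2, 2, 0, 1, 1]


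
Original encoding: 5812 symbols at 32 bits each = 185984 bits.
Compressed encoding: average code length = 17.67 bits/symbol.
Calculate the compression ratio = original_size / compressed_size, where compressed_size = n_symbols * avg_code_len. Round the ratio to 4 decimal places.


original_size = n_symbols * orig_bits = 5812 * 32 = 185984 bits
compressed_size = n_symbols * avg_code_len = 5812 * 17.67 = 102698.04 bits
ratio = original_size / compressed_size = 185984 / 102698.04 = 1.811

Compression ratio = 1.811


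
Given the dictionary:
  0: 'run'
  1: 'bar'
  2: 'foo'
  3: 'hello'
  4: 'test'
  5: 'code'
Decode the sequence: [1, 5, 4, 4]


Look up each index in the dictionary:
  1 -> 'bar'
  5 -> 'code'
  4 -> 'test'
  4 -> 'test'

Decoded: "bar code test test"


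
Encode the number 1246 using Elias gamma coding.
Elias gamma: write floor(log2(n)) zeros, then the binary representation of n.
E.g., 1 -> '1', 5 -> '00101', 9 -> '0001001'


num_bits = floor(log2(1246)) + 1 = 11
leading_zeros = num_bits - 1 = 10
binary(1246) = 10011011110

Elias gamma(1246) = '0000000000' + '10011011110' = 000000000010011011110 (21 bits)


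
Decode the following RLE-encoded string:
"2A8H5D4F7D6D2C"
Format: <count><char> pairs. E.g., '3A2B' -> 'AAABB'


Expanding each <count><char> pair:
  2A -> 'AA'
  8H -> 'HHHHHHHH'
  5D -> 'DDDDD'
  4F -> 'FFFF'
  7D -> 'DDDDDDD'
  6D -> 'DDDDDD'
  2C -> 'CC'

Decoded = AAHHHHHHHHDDDDDFFFFDDDDDDDDDDDDDCC


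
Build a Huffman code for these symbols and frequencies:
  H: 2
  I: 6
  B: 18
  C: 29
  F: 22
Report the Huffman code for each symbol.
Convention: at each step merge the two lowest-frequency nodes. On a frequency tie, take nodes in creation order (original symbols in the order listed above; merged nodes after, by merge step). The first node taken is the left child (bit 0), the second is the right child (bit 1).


Huffman tree construction:
Step 1: Merge H(2) + I(6) = 8
Step 2: Merge (H+I)(8) + B(18) = 26
Step 3: Merge F(22) + ((H+I)+B)(26) = 48
Step 4: Merge C(29) + (F+((H+I)+B))(48) = 77
Read each symbol's code off the tree from the root (left child = 0, right child = 1).

Codes:
  H: 1100 (length 4)
  I: 1101 (length 4)
  B: 111 (length 3)
  C: 0 (length 1)
  F: 10 (length 2)
Average code length: 159/77 = 2.0649 bits/symbol


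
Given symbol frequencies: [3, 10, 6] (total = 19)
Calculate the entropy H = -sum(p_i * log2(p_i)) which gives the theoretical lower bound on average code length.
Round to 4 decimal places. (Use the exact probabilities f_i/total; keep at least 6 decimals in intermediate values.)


Per-symbol terms -p_i * log2(p_i) with p_i = f_i/19:
  p = 3/19 = 0.157895: log2(p) = -2.662965, -p*log2(p) = 0.420468
  p = 10/19 = 0.526316: log2(p) = -0.925999, -p*log2(p) = 0.487368
  p = 6/19 = 0.315789: log2(p) = -1.662965, -p*log2(p) = 0.525147
H = 0.420468 + 0.487368 + 0.525147 = 1.432983

H = 1.433 bits/symbol


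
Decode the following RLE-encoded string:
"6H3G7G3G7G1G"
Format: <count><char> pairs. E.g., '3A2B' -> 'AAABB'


Expanding each <count><char> pair:
  6H -> 'HHHHHH'
  3G -> 'GGG'
  7G -> 'GGGGGGG'
  3G -> 'GGG'
  7G -> 'GGGGGGG'
  1G -> 'G'

Decoded = HHHHHHGGGGGGGGGGGGGGGGGGGGG
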